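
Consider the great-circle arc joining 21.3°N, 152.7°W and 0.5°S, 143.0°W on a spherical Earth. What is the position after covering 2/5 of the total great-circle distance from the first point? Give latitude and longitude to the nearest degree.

From cos δ = sin φ₁ sin φ₂ + cos φ₁ cos φ₂ cos Δλ, the central angle is δ ≈ 0.415 rad (23.8°).
Interpolate at f = 2/5 with slerp weights a = sin((1−f)δ)/sin δ ≈ 0.611, b = sin(fδ)/sin δ ≈ 0.410.
p = a·p₁ + b·p₂ ≈ (-0.833, -0.508, 0.218); φ = arcsin(p_z) ≈ 12.62°, λ = atan2(p_y, p_x) ≈ -148.64°.

≈ 13°N, 149°W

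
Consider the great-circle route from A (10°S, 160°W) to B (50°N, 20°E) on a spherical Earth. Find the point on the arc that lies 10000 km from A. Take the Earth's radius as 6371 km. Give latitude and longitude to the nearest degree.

≈ (80°N, 160°W)

Convert each endpoint to a unit vector on the sphere (x = cos φ cos λ, y = cos φ sin λ, z = sin φ).
The central angle between the endpoints is δ = arccos(p₁·p₂) ≈ 2.443 rad (140.0°). The total great-circle distance is δ·R ≈ 2.443 × 6371 ≈ 15567 km, so the target fraction is f = 10000/15567 ≈ 0.642.
Interpolate at f ≈ 0.642 with slerp weights a = sin((1−f)δ)/sin δ ≈ 1.193, b = sin(fδ)/sin δ ≈ 1.556.
p = a·p₁ + b·p₂ ≈ (-0.164, -0.060, 0.985); φ = arcsin(p_z) ≈ 79.93°, λ = atan2(p_y, p_x) ≈ -160.00°.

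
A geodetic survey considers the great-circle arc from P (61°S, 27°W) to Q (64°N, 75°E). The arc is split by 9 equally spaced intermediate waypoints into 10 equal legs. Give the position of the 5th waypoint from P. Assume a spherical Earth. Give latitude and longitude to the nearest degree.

≈ (2°N, 20°E)

The haversine formula gives a central angle δ ≈ 2.550 rad (146.1°) between the endpoints.
Interpolate at f = 5/10 with slerp weights a = sin((1−f)δ)/sin δ ≈ 1.716, b = sin(fδ)/sin δ ≈ 1.716.
p = a·p₁ + b·p₂ ≈ (0.936, 0.349, 0.041); φ = arcsin(p_z) ≈ 2.38°, λ = atan2(p_y, p_x) ≈ 20.45°.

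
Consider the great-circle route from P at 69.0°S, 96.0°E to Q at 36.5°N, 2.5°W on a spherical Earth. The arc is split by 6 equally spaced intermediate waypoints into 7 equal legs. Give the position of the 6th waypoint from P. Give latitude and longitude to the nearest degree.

≈ 20°N, 6°E

Convert each endpoint to a unit vector on the sphere (x = cos φ cos λ, y = cos φ sin λ, z = sin φ).
The central angle between the endpoints is δ = arccos(p₁·p₂) ≈ 2.212 rad (126.7°).
Interpolate at f = 6/7 with slerp weights a = sin((1−f)δ)/sin δ ≈ 0.388, b = sin(fδ)/sin δ ≈ 1.182.
p = a·p₁ + b·p₂ ≈ (0.935, 0.097, 0.341); φ = arcsin(p_z) ≈ 19.96°, λ = atan2(p_y, p_x) ≈ 5.91°.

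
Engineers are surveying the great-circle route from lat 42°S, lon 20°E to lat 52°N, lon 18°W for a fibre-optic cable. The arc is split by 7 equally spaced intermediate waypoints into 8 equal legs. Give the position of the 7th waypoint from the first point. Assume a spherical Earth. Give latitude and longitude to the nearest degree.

≈ lat 41°N, lon 10°W

Write both endpoints as unit vectors p₁, p₂ with components (cos φ cos λ, cos φ sin λ, sin φ).
The central angle between the endpoints is δ = arccos(p₁·p₂) ≈ 1.738 rad (99.6°).
Interpolate at f = 7/8 with slerp weights a = sin((1−f)δ)/sin δ ≈ 0.219, b = sin(fδ)/sin δ ≈ 1.013.
p = a·p₁ + b·p₂ ≈ (0.746, -0.137, 0.652); φ = arcsin(p_z) ≈ 40.69°, λ = atan2(p_y, p_x) ≈ -10.42°.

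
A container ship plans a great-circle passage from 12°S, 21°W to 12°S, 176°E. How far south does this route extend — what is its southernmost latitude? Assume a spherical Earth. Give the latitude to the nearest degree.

The great circle lies in the plane with unit normal n̂ = (p₁ × p₂)/|p₁ × p₂|.
Here n̂_z ≈ -0.571; the vertex latitude is φ_max = arccos|n̂_z| ≈ 55.2°.
Check via Clairaut: cos φ_max = |cos φ₁| · sin C = cos(12.0°)·sin(144.3°) ≈ 0.571, again giving ≈ 55.2°.

≈ 55°S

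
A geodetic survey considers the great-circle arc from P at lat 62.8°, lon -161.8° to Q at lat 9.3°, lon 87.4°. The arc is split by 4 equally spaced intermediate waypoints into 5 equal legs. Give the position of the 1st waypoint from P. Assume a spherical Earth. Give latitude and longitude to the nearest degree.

The haversine formula gives a central angle δ ≈ 1.587 rad (90.9°) between the endpoints.
Interpolate at f = 1/5 with slerp weights a = sin((1−f)δ)/sin δ ≈ 0.955, b = sin(fδ)/sin δ ≈ 0.312.
p = a·p₁ + b·p₂ ≈ (-0.401, 0.171, 0.900); φ = arcsin(p_z) ≈ 64.16°, λ = atan2(p_y, p_x) ≈ 156.85°.

≈ lat 64°, lon 157°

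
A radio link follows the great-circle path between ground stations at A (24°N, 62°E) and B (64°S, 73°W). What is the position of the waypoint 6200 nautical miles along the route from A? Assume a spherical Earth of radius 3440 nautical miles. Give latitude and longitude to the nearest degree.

≈ (65°S, 7°W)

The haversine formula gives a central angle δ ≈ 2.277 rad (130.4°) between the endpoints. The total great-circle distance is δ·R ≈ 2.277 × 3440 ≈ 7832 nmi, so the target fraction is f = 6200/7832 ≈ 0.792.
Interpolate at f ≈ 0.792 with slerp weights a = sin((1−f)δ)/sin δ ≈ 0.600, b = sin(fδ)/sin δ ≈ 1.279.
p = a·p₁ + b·p₂ ≈ (0.421, -0.052, -0.905); φ = arcsin(p_z) ≈ -64.88°, λ = atan2(p_y, p_x) ≈ -7.03°.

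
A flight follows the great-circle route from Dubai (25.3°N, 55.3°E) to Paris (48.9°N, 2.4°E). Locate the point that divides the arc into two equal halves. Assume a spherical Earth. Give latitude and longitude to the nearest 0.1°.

The haversine formula gives a central angle δ ≈ 0.822 rad (47.1°) between the endpoints.
Interpolate at f = 1/2 with slerp weights a = sin((1−f)δ)/sin δ ≈ 0.545, b = sin(fδ)/sin δ ≈ 0.545.
p = a·p₁ + b·p₂ ≈ (0.639, 0.420, 0.644); φ = arcsin(p_z) ≈ 40.10°, λ = atan2(p_y, p_x) ≈ 33.34°.

≈ 40.1°N, 33.3°E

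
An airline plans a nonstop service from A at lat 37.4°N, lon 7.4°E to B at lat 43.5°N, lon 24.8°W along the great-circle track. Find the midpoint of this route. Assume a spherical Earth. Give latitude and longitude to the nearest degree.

Convert each endpoint to a unit vector on the sphere (x = cos φ cos λ, y = cos φ sin λ, z = sin φ).
The central angle between the endpoints is δ = arccos(p₁·p₂) ≈ 0.438 rad (25.1°).
Interpolate at f = 1/2 with slerp weights a = sin((1−f)δ)/sin δ ≈ 0.512, b = sin(fδ)/sin δ ≈ 0.512.
p = a·p₁ + b·p₂ ≈ (0.741, -0.103, 0.664); φ = arcsin(p_z) ≈ 41.58°, λ = atan2(p_y, p_x) ≈ -7.95°.

≈ lat 42°N, lon 8°W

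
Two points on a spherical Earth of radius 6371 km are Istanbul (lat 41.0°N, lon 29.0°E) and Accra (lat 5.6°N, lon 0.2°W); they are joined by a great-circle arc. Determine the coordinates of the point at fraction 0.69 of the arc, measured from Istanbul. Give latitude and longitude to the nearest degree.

Convert each endpoint to a unit vector on the sphere (x = cos φ cos λ, y = cos φ sin λ, z = sin φ).
The central angle between the endpoints is δ = arccos(p₁·p₂) ≈ 0.767 rad (44.0°).
Interpolate at f = 0.69 with slerp weights a = sin((1−f)δ)/sin δ ≈ 0.339, b = sin(fδ)/sin δ ≈ 0.728.
p = a·p₁ + b·p₂ ≈ (0.948, 0.122, 0.294); φ = arcsin(p_z) ≈ 17.08°, λ = atan2(p_y, p_x) ≈ 7.31°.

≈ lat 17°N, lon 7°E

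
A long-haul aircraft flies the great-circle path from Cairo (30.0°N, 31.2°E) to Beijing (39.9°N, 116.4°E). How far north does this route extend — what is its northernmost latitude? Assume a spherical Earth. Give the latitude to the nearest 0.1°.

The great circle lies in the plane with unit normal n̂ = (p₁ × p₂)/|p₁ × p₂|.
Here n̂_z ≈ +0.715; the vertex latitude is φ_max = arccos|n̂_z| ≈ 44.4°.
Check via Clairaut: cos φ_max = |cos φ₁| · sin C = cos(30.0°)·sin(55.6°) ≈ 0.715, again giving ≈ 44.4°.

≈ 44.4°N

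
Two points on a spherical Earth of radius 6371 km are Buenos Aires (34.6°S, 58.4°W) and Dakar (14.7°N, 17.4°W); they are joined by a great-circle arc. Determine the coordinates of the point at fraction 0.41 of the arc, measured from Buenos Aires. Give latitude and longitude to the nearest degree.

Convert each endpoint to a unit vector on the sphere (x = cos φ cos λ, y = cos φ sin λ, z = sin φ).
The central angle between the endpoints is δ = arccos(p₁·p₂) ≈ 1.096 rad (62.8°).
Interpolate at f = 0.41 with slerp weights a = sin((1−f)δ)/sin δ ≈ 0.678, b = sin(fδ)/sin δ ≈ 0.488.
p = a·p₁ + b·p₂ ≈ (0.743, -0.616, -0.261); φ = arcsin(p_z) ≈ -15.12°, λ = atan2(p_y, p_x) ≈ -39.67°.

≈ 15°S, 40°W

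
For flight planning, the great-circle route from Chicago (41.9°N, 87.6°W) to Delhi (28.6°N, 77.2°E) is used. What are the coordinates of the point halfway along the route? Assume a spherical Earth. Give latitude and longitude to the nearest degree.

≈ 78°N, 26°E

The haversine formula gives a central angle δ ≈ 1.887 rad (108.1°) between the endpoints.
Interpolate at f = 1/2 with slerp weights a = sin((1−f)δ)/sin δ ≈ 0.852, b = sin(fδ)/sin δ ≈ 0.852.
p = a·p₁ + b·p₂ ≈ (0.192, 0.096, 0.977); φ = arcsin(p_z) ≈ 77.60°, λ = atan2(p_y, p_x) ≈ 26.50°.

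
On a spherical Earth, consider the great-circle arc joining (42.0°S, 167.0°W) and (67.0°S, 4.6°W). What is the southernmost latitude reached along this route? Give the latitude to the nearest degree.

The great circle lies in the plane with unit normal n̂ = (p₁ × p₂)/|p₁ × p₂|.
Here n̂_z ≈ +0.093; the vertex latitude is φ_max = arccos|n̂_z| ≈ 84.6°.
Check via Clairaut: cos φ_max = |cos φ₁| · sin C = cos(42.0°)·sin(172.8°) ≈ 0.093, again giving ≈ 84.6°.

≈ 85°S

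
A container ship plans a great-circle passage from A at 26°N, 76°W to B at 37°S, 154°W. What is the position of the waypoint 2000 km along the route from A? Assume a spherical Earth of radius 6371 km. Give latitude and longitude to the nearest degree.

≈ 14°N, 91°W

Convert each endpoint to a unit vector on the sphere (x = cos φ cos λ, y = cos φ sin λ, z = sin φ).
The central angle between the endpoints is δ = arccos(p₁·p₂) ≈ 1.686 rad (96.6°). The total great-circle distance is δ·R ≈ 1.686 × 6371 ≈ 10739 km, so the target fraction is f = 2000/10739 ≈ 0.186.
Interpolate at f ≈ 0.186 with slerp weights a = sin((1−f)δ)/sin δ ≈ 0.987, b = sin(fδ)/sin δ ≈ 0.311.
p = a·p₁ + b·p₂ ≈ (-0.009, -0.969, 0.245); φ = arcsin(p_z) ≈ 14.21°, λ = atan2(p_y, p_x) ≈ -90.51°.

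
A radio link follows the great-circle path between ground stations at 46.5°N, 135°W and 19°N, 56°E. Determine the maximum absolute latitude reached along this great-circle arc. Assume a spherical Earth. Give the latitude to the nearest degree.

The great circle lies in the plane with unit normal n̂ = (p₁ × p₂)/|p₁ × p₂|.
Here n̂_z ≈ -0.136; the vertex latitude is φ_max = arccos|n̂_z| ≈ 82.2°.

≈ 82°N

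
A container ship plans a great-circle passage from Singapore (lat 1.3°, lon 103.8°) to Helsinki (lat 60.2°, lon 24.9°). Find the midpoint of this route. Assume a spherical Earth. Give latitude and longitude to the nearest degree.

Write both endpoints as unit vectors p₁, p₂ with components (cos φ cos λ, cos φ sin λ, sin φ).
The central angle between the endpoints is δ = arccos(p₁·p₂) ≈ 1.455 rad (83.4°).
Interpolate at f = 1/2 with slerp weights a = sin((1−f)δ)/sin δ ≈ 0.670, b = sin(fδ)/sin δ ≈ 0.670.
p = a·p₁ + b·p₂ ≈ (0.142, 0.790, 0.596); φ = arcsin(p_z) ≈ 36.60°, λ = atan2(p_y, p_x) ≈ 79.80°.

≈ lat 37°, lon 80°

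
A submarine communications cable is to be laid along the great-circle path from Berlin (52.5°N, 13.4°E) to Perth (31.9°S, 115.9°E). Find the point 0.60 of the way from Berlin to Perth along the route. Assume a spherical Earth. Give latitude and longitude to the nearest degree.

≈ 6°N, 84°E

Write both endpoints as unit vectors p₁, p₂ with components (cos φ cos λ, cos φ sin λ, sin φ).
The central angle between the endpoints is δ = arccos(p₁·p₂) ≈ 2.131 rad (122.1°).
Interpolate at f = 0.60 with slerp weights a = sin((1−f)δ)/sin δ ≈ 0.888, b = sin(fδ)/sin δ ≈ 1.130.
p = a·p₁ + b·p₂ ≈ (0.107, 0.988, 0.108); φ = arcsin(p_z) ≈ 6.18°, λ = atan2(p_y, p_x) ≈ 83.82°.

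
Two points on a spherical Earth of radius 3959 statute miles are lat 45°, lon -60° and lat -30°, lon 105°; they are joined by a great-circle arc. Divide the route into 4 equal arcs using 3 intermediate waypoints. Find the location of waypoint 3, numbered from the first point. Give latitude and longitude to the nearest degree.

≈ lat 5°, lon 84°

From cos δ = sin φ₁ sin φ₂ + cos φ₁ cos φ₂ cos Δλ, the central angle is δ ≈ 2.809 rad (160.9°).
Interpolate at f = 3/4 with slerp weights a = sin((1−f)δ)/sin δ ≈ 1.976, b = sin(fδ)/sin δ ≈ 2.631.
p = a·p₁ + b·p₂ ≈ (0.109, 0.991, 0.082); φ = arcsin(p_z) ≈ 4.69°, λ = atan2(p_y, p_x) ≈ 83.73°.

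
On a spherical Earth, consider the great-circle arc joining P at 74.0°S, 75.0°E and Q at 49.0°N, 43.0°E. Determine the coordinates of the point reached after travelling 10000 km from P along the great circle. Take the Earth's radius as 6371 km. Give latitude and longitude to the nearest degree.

≈ 14°N, 49°E

Convert each endpoint to a unit vector on the sphere (x = cos φ cos λ, y = cos φ sin λ, z = sin φ).
The central angle between the endpoints is δ = arccos(p₁·p₂) ≈ 2.180 rad (124.9°). The total great-circle distance is δ·R ≈ 2.180 × 6371 ≈ 13888 km, so the target fraction is f = 10000/13888 ≈ 0.720.
Interpolate at f ≈ 0.720 with slerp weights a = sin((1−f)δ)/sin δ ≈ 0.699, b = sin(fδ)/sin δ ≈ 1.219.
p = a·p₁ + b·p₂ ≈ (0.635, 0.732, 0.249); φ = arcsin(p_z) ≈ 14.39°, λ = atan2(p_y, p_x) ≈ 49.05°.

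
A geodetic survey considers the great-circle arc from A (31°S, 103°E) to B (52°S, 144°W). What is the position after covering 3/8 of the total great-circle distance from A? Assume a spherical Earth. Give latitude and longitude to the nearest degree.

Write both endpoints as unit vectors p₁, p₂ with components (cos φ cos λ, cos φ sin λ, sin φ).
The central angle between the endpoints is δ = arccos(p₁·p₂) ≈ 1.370 rad (78.5°).
Interpolate at f = 3/8 with slerp weights a = sin((1−f)δ)/sin δ ≈ 0.771, b = sin(fδ)/sin δ ≈ 0.501.
p = a·p₁ + b·p₂ ≈ (-0.398, 0.462, -0.792); φ = arcsin(p_z) ≈ -52.39°, λ = atan2(p_y, p_x) ≈ 130.75°.

≈ (52°S, 131°E)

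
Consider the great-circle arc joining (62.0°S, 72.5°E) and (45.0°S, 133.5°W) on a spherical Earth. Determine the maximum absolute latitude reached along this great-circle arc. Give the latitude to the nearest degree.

≈ 81°S

The great circle lies in the plane with unit normal n̂ = (p₁ × p₂)/|p₁ × p₂|.
Here n̂_z ≈ +0.154; the vertex latitude is φ_max = arccos|n̂_z| ≈ 81.1°.
Check via Clairaut: cos φ_max = |cos φ₁| · sin C = cos(62.0°)·sin(160.9°) ≈ 0.154, again giving ≈ 81.1°.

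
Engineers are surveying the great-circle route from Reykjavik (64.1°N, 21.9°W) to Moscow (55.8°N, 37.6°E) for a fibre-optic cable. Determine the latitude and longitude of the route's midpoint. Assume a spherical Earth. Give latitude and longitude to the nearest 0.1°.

≈ 63.3°N, 12.0°E

The haversine formula gives a central angle δ ≈ 0.518 rad (29.7°) between the endpoints.
Interpolate at f = 1/2 with slerp weights a = sin((1−f)δ)/sin δ ≈ 0.517, b = sin(fδ)/sin δ ≈ 0.517.
p = a·p₁ + b·p₂ ≈ (0.440, 0.093, 0.893); φ = arcsin(p_z) ≈ 63.27°, λ = atan2(p_y, p_x) ≈ 11.95°.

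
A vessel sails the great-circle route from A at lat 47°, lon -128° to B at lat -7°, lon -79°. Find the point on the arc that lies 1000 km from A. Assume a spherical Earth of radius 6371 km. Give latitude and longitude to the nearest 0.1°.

Write both endpoints as unit vectors p₁, p₂ with components (cos φ cos λ, cos φ sin λ, sin φ).
The central angle between the endpoints is δ = arccos(p₁·p₂) ≈ 1.208 rad (69.2°). The total great-circle distance is δ·R ≈ 1.208 × 6371 ≈ 7696 km, so the target fraction is f = 1000/7696 ≈ 0.130.
Interpolate at f ≈ 0.130 with slerp weights a = sin((1−f)δ)/sin δ ≈ 0.928, b = sin(fδ)/sin δ ≈ 0.167.
p = a·p₁ + b·p₂ ≈ (-0.358, -0.662, 0.659); φ = arcsin(p_z) ≈ 41.19°, λ = atan2(p_y, p_x) ≈ -118.42°.

≈ lat 41.2°, lon -118.4°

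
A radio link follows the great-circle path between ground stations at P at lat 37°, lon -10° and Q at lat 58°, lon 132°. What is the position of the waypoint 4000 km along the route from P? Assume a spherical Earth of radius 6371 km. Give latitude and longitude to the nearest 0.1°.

≈ lat 68.4°, lon 21.9°

The haversine formula gives a central angle δ ≈ 1.393 rad (79.8°) between the endpoints. The total great-circle distance is δ·R ≈ 1.393 × 6371 ≈ 8875 km, so the target fraction is f = 4000/8875 ≈ 0.451.
Interpolate at f ≈ 0.451 with slerp weights a = sin((1−f)δ)/sin δ ≈ 0.704, b = sin(fδ)/sin δ ≈ 0.597.
p = a·p₁ + b·p₂ ≈ (0.342, 0.137, 0.930); φ = arcsin(p_z) ≈ 68.38°, λ = atan2(p_y, p_x) ≈ 21.90°.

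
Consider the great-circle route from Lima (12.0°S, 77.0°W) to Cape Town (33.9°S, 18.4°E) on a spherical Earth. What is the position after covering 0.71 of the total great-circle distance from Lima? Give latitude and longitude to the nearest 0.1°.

Convert each endpoint to a unit vector on the sphere (x = cos φ cos λ, y = cos φ sin λ, z = sin φ).
The central angle between the endpoints is δ = arccos(p₁·p₂) ≈ 1.531 rad (87.7°).
Interpolate at f = 0.71 with slerp weights a = sin((1−f)δ)/sin δ ≈ 0.430, b = sin(fδ)/sin δ ≈ 0.886.
p = a·p₁ + b·p₂ ≈ (0.792, -0.178, -0.584); φ = arcsin(p_z) ≈ -35.70°, λ = atan2(p_y, p_x) ≈ -12.64°.

≈ 35.7°S, 12.6°W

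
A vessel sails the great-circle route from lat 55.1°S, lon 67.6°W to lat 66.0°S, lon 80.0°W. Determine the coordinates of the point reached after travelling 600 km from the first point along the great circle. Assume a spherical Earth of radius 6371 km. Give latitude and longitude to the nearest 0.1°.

≈ lat 60.0°S, lon 72.0°W

Convert each endpoint to a unit vector on the sphere (x = cos φ cos λ, y = cos φ sin λ, z = sin φ).
The central angle between the endpoints is δ = arccos(p₁·p₂) ≈ 0.217 rad (12.4°). The total great-circle distance is δ·R ≈ 0.217 × 6371 ≈ 1383 km, so the target fraction is f = 600/1383 ≈ 0.434.
Interpolate at f ≈ 0.434 with slerp weights a = sin((1−f)δ)/sin δ ≈ 0.569, b = sin(fδ)/sin δ ≈ 0.437.
p = a·p₁ + b·p₂ ≈ (0.155, -0.476, -0.866); φ = arcsin(p_z) ≈ -59.96°, λ = atan2(p_y, p_x) ≈ -71.97°.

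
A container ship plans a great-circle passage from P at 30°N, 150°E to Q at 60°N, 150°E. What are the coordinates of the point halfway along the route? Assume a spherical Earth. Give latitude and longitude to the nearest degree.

≈ 45°N, 150°E

Write both endpoints as unit vectors p₁, p₂ with components (cos φ cos λ, cos φ sin λ, sin φ).
The central angle between the endpoints is δ = arccos(p₁·p₂) ≈ 0.524 rad (30.0°).
Interpolate at f = 1/2 with slerp weights a = sin((1−f)δ)/sin δ ≈ 0.518, b = sin(fδ)/sin δ ≈ 0.518.
p = a·p₁ + b·p₂ ≈ (-0.612, 0.354, 0.707); φ = arcsin(p_z) ≈ 45.00°, λ = atan2(p_y, p_x) ≈ 150.00°.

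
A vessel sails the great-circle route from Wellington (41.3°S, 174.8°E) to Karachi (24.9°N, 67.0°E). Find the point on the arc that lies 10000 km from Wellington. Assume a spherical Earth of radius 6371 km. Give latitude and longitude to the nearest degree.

≈ (7°N, 91°E)

The haversine formula gives a central angle δ ≈ 2.079 rad (119.1°) between the endpoints. The total great-circle distance is δ·R ≈ 2.079 × 6371 ≈ 13242 km, so the target fraction is f = 10000/13242 ≈ 0.755.
Interpolate at f ≈ 0.755 with slerp weights a = sin((1−f)δ)/sin δ ≈ 0.558, b = sin(fδ)/sin δ ≈ 1.144.
p = a·p₁ + b·p₂ ≈ (-0.012, 0.993, 0.114); φ = arcsin(p_z) ≈ 6.54°, λ = atan2(p_y, p_x) ≈ 90.67°.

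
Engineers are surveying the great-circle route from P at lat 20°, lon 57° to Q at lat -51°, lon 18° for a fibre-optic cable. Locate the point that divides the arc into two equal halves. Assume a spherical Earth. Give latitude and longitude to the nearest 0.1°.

Convert each endpoint to a unit vector on the sphere (x = cos φ cos λ, y = cos φ sin λ, z = sin φ).
The central angle between the endpoints is δ = arccos(p₁·p₂) ≈ 1.376 rad (78.8°).
Interpolate at f = 1/2 with slerp weights a = sin((1−f)δ)/sin δ ≈ 0.647, b = sin(fδ)/sin δ ≈ 0.647.
p = a·p₁ + b·p₂ ≈ (0.719, 0.636, -0.282); φ = arcsin(p_z) ≈ -16.36°, λ = atan2(p_y, p_x) ≈ 41.51°.

≈ lat -16.4°, lon 41.5°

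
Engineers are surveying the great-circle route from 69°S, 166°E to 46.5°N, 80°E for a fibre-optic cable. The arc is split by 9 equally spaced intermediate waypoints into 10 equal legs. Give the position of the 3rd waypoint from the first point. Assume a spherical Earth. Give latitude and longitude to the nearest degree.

The haversine formula gives a central angle δ ≈ 2.292 rad (131.3°) between the endpoints.
Interpolate at f = 3/10 with slerp weights a = sin((1−f)δ)/sin δ ≈ 1.330, b = sin(fδ)/sin δ ≈ 0.845.
p = a·p₁ + b·p₂ ≈ (-0.362, 0.688, -0.629); φ = arcsin(p_z) ≈ -39.00°, λ = atan2(p_y, p_x) ≈ 117.73°.

≈ 39°S, 118°E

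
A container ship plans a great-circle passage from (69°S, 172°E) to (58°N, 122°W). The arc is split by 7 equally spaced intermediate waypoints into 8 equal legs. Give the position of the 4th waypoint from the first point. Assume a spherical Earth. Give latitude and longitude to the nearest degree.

≈ (6°S, 148°W)

Write both endpoints as unit vectors p₁, p₂ with components (cos φ cos λ, cos φ sin λ, sin φ).
The central angle between the endpoints is δ = arccos(p₁·p₂) ≈ 2.367 rad (135.6°).
Interpolate at f = 4/8 with slerp weights a = sin((1−f)δ)/sin δ ≈ 1.323, b = sin(fδ)/sin δ ≈ 1.323.
p = a·p₁ + b·p₂ ≈ (-0.841, -0.529, -0.113); φ = arcsin(p_z) ≈ -6.50°, λ = atan2(p_y, p_x) ≈ -147.85°.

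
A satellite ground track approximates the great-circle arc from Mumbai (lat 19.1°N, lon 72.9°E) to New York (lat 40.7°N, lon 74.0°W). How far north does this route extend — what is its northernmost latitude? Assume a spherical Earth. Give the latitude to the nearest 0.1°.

≈ 64.9°N

The great circle lies in the plane with unit normal n̂ = (p₁ × p₂)/|p₁ × p₂|.
Here n̂_z ≈ -0.424; the vertex latitude is φ_max = arccos|n̂_z| ≈ 64.9°.
Check via Clairaut: cos φ_max = |cos φ₁| · sin C = cos(19.1°)·sin(26.7°) ≈ 0.424, again giving ≈ 64.9°.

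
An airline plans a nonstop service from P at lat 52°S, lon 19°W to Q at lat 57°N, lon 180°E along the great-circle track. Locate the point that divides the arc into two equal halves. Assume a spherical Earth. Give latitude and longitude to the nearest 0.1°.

Write both endpoints as unit vectors p₁, p₂ with components (cos φ cos λ, cos φ sin λ, sin φ).
The central angle between the endpoints is δ = arccos(p₁·p₂) ≈ 2.931 rad (167.9°).
Interpolate at f = 1/2 with slerp weights a = sin((1−f)δ)/sin δ ≈ 4.759, b = sin(fδ)/sin δ ≈ 4.759.
p = a·p₁ + b·p₂ ≈ (0.178, -0.954, 0.241); φ = arcsin(p_z) ≈ 13.95°, λ = atan2(p_y, p_x) ≈ -79.41°.

≈ lat 14.0°N, lon 79.4°W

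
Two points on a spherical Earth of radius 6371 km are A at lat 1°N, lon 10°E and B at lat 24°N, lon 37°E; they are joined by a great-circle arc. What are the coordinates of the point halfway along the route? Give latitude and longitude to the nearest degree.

≈ lat 13°N, lon 23°E

Convert each endpoint to a unit vector on the sphere (x = cos φ cos λ, y = cos φ sin λ, z = sin φ).
The central angle between the endpoints is δ = arccos(p₁·p₂) ≈ 0.608 rad (34.8°).
Interpolate at f = 1/2 with slerp weights a = sin((1−f)δ)/sin δ ≈ 0.524, b = sin(fδ)/sin δ ≈ 0.524.
p = a·p₁ + b·p₂ ≈ (0.898, 0.379, 0.222); φ = arcsin(p_z) ≈ 12.84°, λ = atan2(p_y, p_x) ≈ 22.88°.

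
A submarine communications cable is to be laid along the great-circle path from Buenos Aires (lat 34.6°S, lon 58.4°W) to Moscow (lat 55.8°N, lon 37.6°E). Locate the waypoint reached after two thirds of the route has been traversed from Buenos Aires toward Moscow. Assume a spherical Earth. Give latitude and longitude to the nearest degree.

≈ lat 32°N, lon 9°W

From cos δ = sin φ₁ sin φ₂ + cos φ₁ cos φ₂ cos Δλ, the central angle is δ ≈ 2.115 rad (121.2°).
Interpolate at f = 2/3 with slerp weights a = sin((1−f)δ)/sin δ ≈ 0.758, b = sin(fδ)/sin δ ≈ 1.154.
p = a·p₁ + b·p₂ ≈ (0.841, -0.135, 0.524); φ = arcsin(p_z) ≈ 31.62°, λ = atan2(p_y, p_x) ≈ -9.15°.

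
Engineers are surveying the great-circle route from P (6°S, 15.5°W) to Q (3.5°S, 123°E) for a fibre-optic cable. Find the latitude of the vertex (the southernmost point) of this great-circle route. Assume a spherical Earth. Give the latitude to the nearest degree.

The great circle lies in the plane with unit normal n̂ = (p₁ × p₂)/|p₁ × p₂|.
Here n̂_z ≈ +0.973; the vertex latitude is φ_max = arccos|n̂_z| ≈ 13.3°.
Check via Clairaut: cos φ_max = |cos φ₁| · sin C = cos(6.0°)·sin(101.9°) ≈ 0.973, again giving ≈ 13.3°.

≈ 13°S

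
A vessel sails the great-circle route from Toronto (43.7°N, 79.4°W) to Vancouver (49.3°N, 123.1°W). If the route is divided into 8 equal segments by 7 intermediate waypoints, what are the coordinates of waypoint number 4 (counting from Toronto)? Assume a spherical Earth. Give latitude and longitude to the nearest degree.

The haversine formula gives a central angle δ ≈ 0.526 rad (30.2°) between the endpoints.
Interpolate at f = 4/8 with slerp weights a = sin((1−f)δ)/sin δ ≈ 0.518, b = sin(fδ)/sin δ ≈ 0.518.
p = a·p₁ + b·p₂ ≈ (-0.116, -0.651, 0.750); φ = arcsin(p_z) ≈ 48.62°, λ = atan2(p_y, p_x) ≈ -100.07°.

≈ (49°N, 100°W)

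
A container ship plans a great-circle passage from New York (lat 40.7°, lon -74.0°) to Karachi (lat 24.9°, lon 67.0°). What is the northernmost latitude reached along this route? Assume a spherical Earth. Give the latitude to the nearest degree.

≈ 63°

The great circle lies in the plane with unit normal n̂ = (p₁ × p₂)/|p₁ × p₂|.
Here n̂_z ≈ +0.448; the vertex latitude is φ_max = arccos|n̂_z| ≈ 63.4°.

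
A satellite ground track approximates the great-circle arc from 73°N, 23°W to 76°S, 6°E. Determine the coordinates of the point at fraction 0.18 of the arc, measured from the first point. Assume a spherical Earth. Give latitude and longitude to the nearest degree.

≈ 46°N, 14°W

Write both endpoints as unit vectors p₁, p₂ with components (cos φ cos λ, cos φ sin λ, sin φ).
The central angle between the endpoints is δ = arccos(p₁·p₂) ≈ 2.618 rad (150.0°).
Interpolate at f = 0.18 with slerp weights a = sin((1−f)δ)/sin δ ≈ 1.677, b = sin(fδ)/sin δ ≈ 0.908.
p = a·p₁ + b·p₂ ≈ (0.670, -0.169, 0.723); φ = arcsin(p_z) ≈ 46.31°, λ = atan2(p_y, p_x) ≈ -14.13°.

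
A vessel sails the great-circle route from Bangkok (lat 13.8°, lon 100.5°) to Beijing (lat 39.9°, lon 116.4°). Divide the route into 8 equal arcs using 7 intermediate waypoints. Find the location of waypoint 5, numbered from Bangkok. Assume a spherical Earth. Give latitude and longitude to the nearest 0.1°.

The haversine formula gives a central angle δ ≈ 0.517 rad (29.6°) between the endpoints.
Interpolate at f = 5/8 with slerp weights a = sin((1−f)δ)/sin δ ≈ 0.390, b = sin(fδ)/sin δ ≈ 0.642.
p = a·p₁ + b·p₂ ≈ (-0.288, 0.814, 0.505); φ = arcsin(p_z) ≈ 30.33°, λ = atan2(p_y, p_x) ≈ 109.50°.

≈ lat 30.3°, lon 109.5°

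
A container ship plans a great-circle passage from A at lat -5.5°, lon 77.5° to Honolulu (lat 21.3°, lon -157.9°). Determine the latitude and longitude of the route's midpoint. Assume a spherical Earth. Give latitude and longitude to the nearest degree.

Write both endpoints as unit vectors p₁, p₂ with components (cos φ cos λ, cos φ sin λ, sin φ).
The central angle between the endpoints is δ = arccos(p₁·p₂) ≈ 2.167 rad (124.2°).
Interpolate at f = 1/2 with slerp weights a = sin((1−f)δ)/sin δ ≈ 1.068, b = sin(fδ)/sin δ ≈ 1.068.
p = a·p₁ + b·p₂ ≈ (-0.692, 0.663, 0.286); φ = arcsin(p_z) ≈ 16.59°, λ = atan2(p_y, p_x) ≈ 136.20°.

≈ lat 17°, lon 136°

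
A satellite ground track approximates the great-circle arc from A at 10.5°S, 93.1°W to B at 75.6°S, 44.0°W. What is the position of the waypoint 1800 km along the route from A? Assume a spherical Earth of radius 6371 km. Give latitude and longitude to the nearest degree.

Convert each endpoint to a unit vector on the sphere (x = cos φ cos λ, y = cos φ sin λ, z = sin φ).
The central angle between the endpoints is δ = arccos(p₁·p₂) ≈ 1.227 rad (70.3°). The total great-circle distance is δ·R ≈ 1.227 × 6371 ≈ 7820 km, so the target fraction is f = 1800/7820 ≈ 0.230.
Interpolate at f ≈ 0.230 with slerp weights a = sin((1−f)δ)/sin δ ≈ 0.861, b = sin(fδ)/sin δ ≈ 0.296.
p = a·p₁ + b·p₂ ≈ (0.007, -0.896, -0.444); φ = arcsin(p_z) ≈ -26.33°, λ = atan2(p_y, p_x) ≈ -89.54°.

≈ 26°S, 90°W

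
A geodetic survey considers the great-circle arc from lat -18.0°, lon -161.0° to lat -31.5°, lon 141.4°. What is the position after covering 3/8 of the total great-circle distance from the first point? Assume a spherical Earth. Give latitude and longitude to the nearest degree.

Write both endpoints as unit vectors p₁, p₂ with components (cos φ cos λ, cos φ sin λ, sin φ).
The central angle between the endpoints is δ = arccos(p₁·p₂) ≈ 0.932 rad (53.4°).
Interpolate at f = 3/8 with slerp weights a = sin((1−f)δ)/sin δ ≈ 0.685, b = sin(fδ)/sin δ ≈ 0.427.
p = a·p₁ + b·p₂ ≈ (-0.900, 0.015, -0.435); φ = arcsin(p_z) ≈ -25.76°, λ = atan2(p_y, p_x) ≈ 179.06°.

≈ lat -26°, lon 179°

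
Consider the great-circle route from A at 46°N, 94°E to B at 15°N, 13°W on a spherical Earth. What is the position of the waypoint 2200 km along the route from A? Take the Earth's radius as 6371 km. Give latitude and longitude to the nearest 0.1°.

≈ 50.1°N, 64.8°E

From cos δ = sin φ₁ sin φ₂ + cos φ₁ cos φ₂ cos Δλ, the central angle is δ ≈ 1.581 rad (90.6°). The total great-circle distance is δ·R ≈ 1.581 × 6371 ≈ 10071 km, so the target fraction is f = 2200/10071 ≈ 0.218.
Interpolate at f ≈ 0.218 with slerp weights a = sin((1−f)δ)/sin δ ≈ 0.944, b = sin(fδ)/sin δ ≈ 0.339.
p = a·p₁ + b·p₂ ≈ (0.273, 0.581, 0.767); φ = arcsin(p_z) ≈ 50.08°, λ = atan2(p_y, p_x) ≈ 64.84°.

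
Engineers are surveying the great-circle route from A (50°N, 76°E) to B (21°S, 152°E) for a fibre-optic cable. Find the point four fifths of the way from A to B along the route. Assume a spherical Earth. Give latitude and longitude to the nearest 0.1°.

≈ (5.5°S, 139.8°E)

Write both endpoints as unit vectors p₁, p₂ with components (cos φ cos λ, cos φ sin λ, sin φ).
The central angle between the endpoints is δ = arccos(p₁·p₂) ≈ 1.701 rad (97.4°).
Interpolate at f = 4/5 with slerp weights a = sin((1−f)δ)/sin δ ≈ 0.336, b = sin(fδ)/sin δ ≈ 0.986.
p = a·p₁ + b·p₂ ≈ (-0.761, 0.642, -0.096); φ = arcsin(p_z) ≈ -5.49°, λ = atan2(p_y, p_x) ≈ 139.83°.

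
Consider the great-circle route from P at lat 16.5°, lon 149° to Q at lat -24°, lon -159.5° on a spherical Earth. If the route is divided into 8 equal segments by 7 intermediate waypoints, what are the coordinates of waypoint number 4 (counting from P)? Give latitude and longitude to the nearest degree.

≈ lat -4°, lon 174°

Convert each endpoint to a unit vector on the sphere (x = cos φ cos λ, y = cos φ sin λ, z = sin φ).
The central angle between the endpoints is δ = arccos(p₁·p₂) ≈ 1.127 rad (64.5°).
Interpolate at f = 4/8 with slerp weights a = sin((1−f)δ)/sin δ ≈ 0.591, b = sin(fδ)/sin δ ≈ 0.591.
p = a·p₁ + b·p₂ ≈ (-0.992, 0.103, -0.073); φ = arcsin(p_z) ≈ -4.16°, λ = atan2(p_y, p_x) ≈ 174.08°.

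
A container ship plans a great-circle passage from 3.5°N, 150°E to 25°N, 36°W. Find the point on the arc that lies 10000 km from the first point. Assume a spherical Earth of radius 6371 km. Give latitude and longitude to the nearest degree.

Convert each endpoint to a unit vector on the sphere (x = cos φ cos λ, y = cos φ sin λ, z = sin φ).
The central angle between the endpoints is δ = arccos(p₁·p₂) ≈ 2.634 rad (150.9°). The total great-circle distance is δ·R ≈ 2.634 × 6371 ≈ 16780 km, so the target fraction is f = 10000/16780 ≈ 0.596.
Interpolate at f ≈ 0.596 with slerp weights a = sin((1−f)δ)/sin δ ≈ 1.799, b = sin(fδ)/sin δ ≈ 2.057.
p = a·p₁ + b·p₂ ≈ (-0.047, -0.198, 0.979); φ = arcsin(p_z) ≈ 78.26°, λ = atan2(p_y, p_x) ≈ -103.24°.

≈ 78°N, 103°W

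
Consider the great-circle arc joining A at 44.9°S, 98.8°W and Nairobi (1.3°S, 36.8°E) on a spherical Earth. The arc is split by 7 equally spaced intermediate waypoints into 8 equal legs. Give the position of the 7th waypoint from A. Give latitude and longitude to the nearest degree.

≈ 14°S, 28°E

Convert each endpoint to a unit vector on the sphere (x = cos φ cos λ, y = cos φ sin λ, z = sin φ).
The central angle between the endpoints is δ = arccos(p₁·p₂) ≈ 2.083 rad (119.3°).
Interpolate at f = 7/8 with slerp weights a = sin((1−f)δ)/sin δ ≈ 0.295, b = sin(fδ)/sin δ ≈ 1.111.
p = a·p₁ + b·p₂ ≈ (0.857, 0.459, -0.234); φ = arcsin(p_z) ≈ -13.51°, λ = atan2(p_y, p_x) ≈ 28.14°.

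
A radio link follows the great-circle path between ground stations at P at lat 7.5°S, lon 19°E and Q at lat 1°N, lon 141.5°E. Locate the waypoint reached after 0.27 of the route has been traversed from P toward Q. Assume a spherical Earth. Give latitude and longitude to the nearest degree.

The haversine formula gives a central angle δ ≈ 2.135 rad (122.3°) between the endpoints.
Interpolate at f = 0.27 with slerp weights a = sin((1−f)δ)/sin δ ≈ 1.183, b = sin(fδ)/sin δ ≈ 0.645.
p = a·p₁ + b·p₂ ≈ (0.605, 0.784, -0.143); φ = arcsin(p_z) ≈ -8.23°, λ = atan2(p_y, p_x) ≈ 52.35°.

≈ lat 8°S, lon 52°E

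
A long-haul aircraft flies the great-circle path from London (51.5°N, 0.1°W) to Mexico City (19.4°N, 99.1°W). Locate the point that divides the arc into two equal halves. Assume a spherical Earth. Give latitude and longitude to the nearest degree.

From cos δ = sin φ₁ sin φ₂ + cos φ₁ cos φ₂ cos Δλ, the central angle is δ ≈ 1.402 rad (80.3°).
Interpolate at f = 1/2 with slerp weights a = sin((1−f)δ)/sin δ ≈ 0.654, b = sin(fδ)/sin δ ≈ 0.654.
p = a·p₁ + b·p₂ ≈ (0.310, -0.610, 0.729); φ = arcsin(p_z) ≈ 46.83°, λ = atan2(p_y, p_x) ≈ -63.09°.

≈ (47°N, 63°W)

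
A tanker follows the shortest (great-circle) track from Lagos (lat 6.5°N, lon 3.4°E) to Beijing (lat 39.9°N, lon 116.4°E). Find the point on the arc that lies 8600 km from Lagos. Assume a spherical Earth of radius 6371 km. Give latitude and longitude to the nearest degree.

≈ lat 44°N, lon 82°E

Convert each endpoint to a unit vector on the sphere (x = cos φ cos λ, y = cos φ sin λ, z = sin φ).
The central angle between the endpoints is δ = arccos(p₁·p₂) ≈ 1.798 rad (103.0°). The total great-circle distance is δ·R ≈ 1.798 × 6371 ≈ 11455 km, so the target fraction is f = 8600/11455 ≈ 0.751.
Interpolate at f ≈ 0.751 with slerp weights a = sin((1−f)δ)/sin δ ≈ 0.445, b = sin(fδ)/sin δ ≈ 1.001.
p = a·p₁ + b·p₂ ≈ (0.099, 0.714, 0.693); φ = arcsin(p_z) ≈ 43.84°, λ = atan2(p_y, p_x) ≈ 82.07°.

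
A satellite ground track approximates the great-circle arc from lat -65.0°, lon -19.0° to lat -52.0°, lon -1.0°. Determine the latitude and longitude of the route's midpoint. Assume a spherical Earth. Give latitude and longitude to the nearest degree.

Convert each endpoint to a unit vector on the sphere (x = cos φ cos λ, y = cos φ sin λ, z = sin φ).
The central angle between the endpoints is δ = arccos(p₁·p₂) ≈ 0.278 rad (15.9°).
Interpolate at f = 1/2 with slerp weights a = sin((1−f)δ)/sin δ ≈ 0.505, b = sin(fδ)/sin δ ≈ 0.505.
p = a·p₁ + b·p₂ ≈ (0.513, -0.075, -0.855); φ = arcsin(p_z) ≈ -58.80°, λ = atan2(p_y, p_x) ≈ -8.31°.

≈ lat -59°, lon -8°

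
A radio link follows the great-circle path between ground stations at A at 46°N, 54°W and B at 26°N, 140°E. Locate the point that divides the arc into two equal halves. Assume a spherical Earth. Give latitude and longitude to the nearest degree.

≈ 76°N, 177°E

Convert each endpoint to a unit vector on the sphere (x = cos φ cos λ, y = cos φ sin λ, z = sin φ).
The central angle between the endpoints is δ = arccos(p₁·p₂) ≈ 1.866 rad (106.9°).
Interpolate at f = 1/2 with slerp weights a = sin((1−f)δ)/sin δ ≈ 0.839, b = sin(fδ)/sin δ ≈ 0.839.
p = a·p₁ + b·p₂ ≈ (-0.235, 0.013, 0.972); φ = arcsin(p_z) ≈ 76.37°, λ = atan2(p_y, p_x) ≈ 176.78°.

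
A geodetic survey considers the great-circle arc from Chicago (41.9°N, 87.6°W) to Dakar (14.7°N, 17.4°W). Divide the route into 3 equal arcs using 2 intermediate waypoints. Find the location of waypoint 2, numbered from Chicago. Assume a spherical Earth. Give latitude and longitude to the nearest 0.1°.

≈ (27.8°N, 36.3°W)

Write both endpoints as unit vectors p₁, p₂ with components (cos φ cos λ, cos φ sin λ, sin φ).
The central angle between the endpoints is δ = arccos(p₁·p₂) ≈ 1.145 rad (65.6°).
Interpolate at f = 2/3 with slerp weights a = sin((1−f)δ)/sin δ ≈ 0.409, b = sin(fδ)/sin δ ≈ 0.759.
p = a·p₁ + b·p₂ ≈ (0.713, -0.524, 0.466); φ = arcsin(p_z) ≈ 27.76°, λ = atan2(p_y, p_x) ≈ -36.28°.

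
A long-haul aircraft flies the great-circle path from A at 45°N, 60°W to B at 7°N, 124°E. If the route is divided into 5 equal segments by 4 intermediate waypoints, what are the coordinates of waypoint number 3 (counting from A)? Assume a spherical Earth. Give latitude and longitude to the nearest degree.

≈ 58°N, 129°E

The haversine formula gives a central angle δ ≈ 2.232 rad (127.9°) between the endpoints.
Interpolate at f = 3/5 with slerp weights a = sin((1−f)δ)/sin δ ≈ 0.987, b = sin(fδ)/sin δ ≈ 1.233.
p = a·p₁ + b·p₂ ≈ (-0.336, 0.410, 0.848); φ = arcsin(p_z) ≈ 57.99°, λ = atan2(p_y, p_x) ≈ 129.27°.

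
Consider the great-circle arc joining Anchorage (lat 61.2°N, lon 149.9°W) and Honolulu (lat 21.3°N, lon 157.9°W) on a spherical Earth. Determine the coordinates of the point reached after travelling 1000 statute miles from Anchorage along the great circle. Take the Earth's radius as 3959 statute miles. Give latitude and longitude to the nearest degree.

≈ lat 47°N, lon 154°W

The haversine formula gives a central angle δ ≈ 0.703 rad (40.3°) between the endpoints. The total great-circle distance is δ·R ≈ 0.703 × 3959 ≈ 2784 mi, so the target fraction is f = 1000/2784 ≈ 0.359.
Interpolate at f ≈ 0.359 with slerp weights a = sin((1−f)δ)/sin δ ≈ 0.673, b = sin(fδ)/sin δ ≈ 0.386.
p = a·p₁ + b·p₂ ≈ (-0.614, -0.298, 0.731); φ = arcsin(p_z) ≈ 46.93°, λ = atan2(p_y, p_x) ≈ -154.11°.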